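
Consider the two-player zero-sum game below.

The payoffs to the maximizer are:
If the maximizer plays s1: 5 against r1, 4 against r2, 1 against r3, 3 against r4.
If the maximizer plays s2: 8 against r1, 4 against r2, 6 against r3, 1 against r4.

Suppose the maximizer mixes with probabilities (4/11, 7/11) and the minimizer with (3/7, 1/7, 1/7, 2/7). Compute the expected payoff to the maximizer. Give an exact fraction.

Against (3/7, 1/7, 1/7, 2/7), each row's expected payoff is s1: 26/7; s2: 36/7.
Taking the (4/11, 7/11)-weighted average: (4/11)·(26/7) + (7/11)·(36/7) = 356/77.

356/77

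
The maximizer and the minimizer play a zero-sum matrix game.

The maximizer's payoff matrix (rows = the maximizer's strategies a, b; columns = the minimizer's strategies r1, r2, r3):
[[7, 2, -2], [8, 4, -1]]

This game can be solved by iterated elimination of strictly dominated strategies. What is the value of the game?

-1

Row a is strictly dominated by row b (8>7, 4>2, -1>-2); eliminate a.
Column r2 is strictly dominated by r3 for the minimizer (-1<4); eliminate r2.
Column r1 is strictly dominated by r3 for the minimizer (-1<8); eliminate r1.
Only (b, r3) remains, with payoff -1.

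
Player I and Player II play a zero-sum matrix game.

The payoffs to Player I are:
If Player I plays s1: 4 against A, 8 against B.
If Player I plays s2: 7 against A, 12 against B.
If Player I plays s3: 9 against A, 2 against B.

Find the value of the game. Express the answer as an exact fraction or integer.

47/6

Row s1 is strictly dominated by row s2, so Player I never plays it.
The remaining 2×2 game on (s2, s3) × (A, B) has no saddle point. Let Player I play s2 with probability p; indifference gives 7p + 9(1−p) = 12p + 2(1−p), so p = 7/12.
Similarly Player II's optimal q on A is 5/6, and the value is 7·(5/6) + (12)·(1/6) = 47/6.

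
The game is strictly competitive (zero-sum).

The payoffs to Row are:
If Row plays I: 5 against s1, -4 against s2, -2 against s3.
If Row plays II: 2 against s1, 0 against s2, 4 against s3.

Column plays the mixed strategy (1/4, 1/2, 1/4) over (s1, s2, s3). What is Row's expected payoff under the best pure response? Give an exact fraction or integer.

I: (5)·(1/4) + (-4)·(1/2) + (-2)·(1/4) = -5/4.
II: (2)·(1/4) + (0)·(1/2) + (4)·(1/4) = 3/2.
The best pure response is II with expected payoff 3/2.

3/2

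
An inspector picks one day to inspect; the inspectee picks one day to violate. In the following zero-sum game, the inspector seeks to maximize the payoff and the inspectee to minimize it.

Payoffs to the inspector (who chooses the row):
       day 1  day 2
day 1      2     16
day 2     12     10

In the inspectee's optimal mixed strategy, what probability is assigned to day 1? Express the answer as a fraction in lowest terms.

3/8

Row minima are 2 and 10, so the inspector's maximin is 10; column maxima are 12 and 16, so the inspectee's minimax is 12. These differ, so the equilibrium is in mixed strategies.
Let the inspectee play day 1 with probability q. The inspector is indifferent when 2q + 16(1−q) = 12q + 10(1−q), giving q = 3/8.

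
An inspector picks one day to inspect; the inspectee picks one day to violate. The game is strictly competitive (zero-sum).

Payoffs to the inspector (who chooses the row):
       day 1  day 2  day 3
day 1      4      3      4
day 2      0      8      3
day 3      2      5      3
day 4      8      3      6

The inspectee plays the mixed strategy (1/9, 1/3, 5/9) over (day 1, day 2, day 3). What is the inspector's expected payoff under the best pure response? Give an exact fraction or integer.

47/9

day 1: (4)·(1/9) + (3)·(1/3) + (4)·(5/9) = 11/3.
day 2: (0)·(1/9) + (8)·(1/3) + (3)·(5/9) = 13/3.
day 3: (2)·(1/9) + (5)·(1/3) + (3)·(5/9) = 32/9.
day 4: (8)·(1/9) + (3)·(1/3) + (6)·(5/9) = 47/9.
The best pure response is day 4 with expected payoff 47/9.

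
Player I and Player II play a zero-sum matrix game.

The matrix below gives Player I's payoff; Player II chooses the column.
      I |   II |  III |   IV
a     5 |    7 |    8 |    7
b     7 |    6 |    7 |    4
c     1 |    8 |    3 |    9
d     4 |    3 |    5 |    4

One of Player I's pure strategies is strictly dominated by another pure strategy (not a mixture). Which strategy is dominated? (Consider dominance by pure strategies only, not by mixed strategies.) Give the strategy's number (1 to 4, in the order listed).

4

Compare d with a: 5 > 4, 7 > 3, 8 > 5, 7 > 4.
So a strictly dominates d for Player I; d is strictly dominated.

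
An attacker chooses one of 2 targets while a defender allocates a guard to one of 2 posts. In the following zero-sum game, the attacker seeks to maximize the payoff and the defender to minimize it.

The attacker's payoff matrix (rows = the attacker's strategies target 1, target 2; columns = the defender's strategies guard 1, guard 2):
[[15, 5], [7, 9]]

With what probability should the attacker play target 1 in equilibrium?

1/6

Row minima are 5 and 7, so the attacker's maximin is 7; column maxima are 15 and 9, so the defender's minimax is 9. These differ, so the equilibrium is in mixed strategies.
Let the attacker play target 1 with probability p. The defender is indifferent when 15p + 7(1−p) = 5p + 9(1−p), giving p = 1/6.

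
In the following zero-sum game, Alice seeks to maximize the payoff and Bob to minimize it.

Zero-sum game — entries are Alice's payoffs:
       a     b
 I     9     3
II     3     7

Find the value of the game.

27/5

Row minima are 3 and 3, so Alice's maximin is 3; column maxima are 9 and 7, so Bob's minimax is 7. These differ, so the equilibrium is in mixed strategies.
Let Alice play I with probability p. Bob is indifferent when 9p + 3(1−p) = 3p + 7(1−p), giving p = 2/5.
Let Bob play a with probability q. Alice is indifferent when 9q + 3(1−q) = 3q + 7(1−q), giving q = 2/5.
The value is 9·(2/5) + (3)·(3/5) = 27/5.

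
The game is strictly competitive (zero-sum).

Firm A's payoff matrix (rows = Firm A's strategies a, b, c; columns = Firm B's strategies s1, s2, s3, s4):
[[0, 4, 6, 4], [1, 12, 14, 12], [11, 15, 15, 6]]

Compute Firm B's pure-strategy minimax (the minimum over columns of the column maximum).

The worst case (largest entry) in each column is s1: 11, s2: 15, s3: 15, s4: 12.
The best (smallest) of these is 11.

11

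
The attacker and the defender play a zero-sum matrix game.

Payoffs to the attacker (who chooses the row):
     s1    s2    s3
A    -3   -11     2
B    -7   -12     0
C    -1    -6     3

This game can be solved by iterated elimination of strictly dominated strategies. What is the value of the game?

Column s1 is strictly dominated by s2 for the defender (-11<-3, -12<-7, -6<-1); eliminate s1.
Row B is strictly dominated by row A (-11>-12, 2>0); eliminate B.
Column s3 is strictly dominated by s2 for the defender (-11<2, -6<3); eliminate s3.
Row A is strictly dominated by row C (-6>-11); eliminate A.
Only (C, s2) remains, with payoff -6.

-6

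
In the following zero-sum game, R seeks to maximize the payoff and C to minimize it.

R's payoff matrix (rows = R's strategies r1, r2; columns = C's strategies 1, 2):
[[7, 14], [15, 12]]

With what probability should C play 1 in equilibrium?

Row minima are 7 and 12, so R's maximin is 12; column maxima are 15 and 14, so C's minimax is 14. These differ, so the equilibrium is in mixed strategies.
Let C play 1 with probability q. R is indifferent when 7q + 14(1−q) = 15q + 12(1−q), giving q = 1/5.

1/5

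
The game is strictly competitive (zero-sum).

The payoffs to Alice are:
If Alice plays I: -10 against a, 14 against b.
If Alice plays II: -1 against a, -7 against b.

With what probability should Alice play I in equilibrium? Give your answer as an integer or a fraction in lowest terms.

1/5

Row minima are -10 and -7, so Alice's maximin is -7; column maxima are -1 and 14, so Bob's minimax is -1. These differ, so the equilibrium is in mixed strategies.
Let Alice play I with probability p. Bob is indifferent when −10p − (1−p) = 14p − 7(1−p), giving p = 1/5.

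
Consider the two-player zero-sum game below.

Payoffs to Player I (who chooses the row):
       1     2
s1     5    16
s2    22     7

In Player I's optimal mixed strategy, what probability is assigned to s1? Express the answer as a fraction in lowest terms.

15/26

Row minima are 5 and 7, so Player I's maximin is 7; column maxima are 22 and 16, so Player II's minimax is 16. These differ, so the equilibrium is in mixed strategies.
Let Player I play s1 with probability p. Player II is indifferent when 5p + 22(1−p) = 16p + 7(1−p), giving p = 15/26.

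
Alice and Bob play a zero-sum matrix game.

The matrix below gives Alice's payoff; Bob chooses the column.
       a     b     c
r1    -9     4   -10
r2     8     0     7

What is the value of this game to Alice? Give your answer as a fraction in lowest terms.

4/3

Column a is strictly dominated by c for Bob (it gives Alice more in every row).
The remaining 2×2 game on (r1, r2) × (b, c) has no saddle point. Let Alice play r1 with probability p; indifference gives 4p = −10p + 7(1−p), so p = 1/3.
Similarly Bob's optimal q on b is 17/21, and the value is 4·(17/21) + (-10)·(4/21) = 4/3.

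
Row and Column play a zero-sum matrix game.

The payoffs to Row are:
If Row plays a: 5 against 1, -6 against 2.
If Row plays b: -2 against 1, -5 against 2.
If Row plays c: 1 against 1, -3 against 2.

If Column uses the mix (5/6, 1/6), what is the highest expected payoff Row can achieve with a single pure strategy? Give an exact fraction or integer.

19/6

a: (5)·(5/6) + (-6)·(1/6) = 19/6.
b: (-2)·(5/6) + (-5)·(1/6) = -5/2.
c: (1)·(5/6) + (-3)·(1/6) = 1/3.
The best pure response is a with expected payoff 19/6.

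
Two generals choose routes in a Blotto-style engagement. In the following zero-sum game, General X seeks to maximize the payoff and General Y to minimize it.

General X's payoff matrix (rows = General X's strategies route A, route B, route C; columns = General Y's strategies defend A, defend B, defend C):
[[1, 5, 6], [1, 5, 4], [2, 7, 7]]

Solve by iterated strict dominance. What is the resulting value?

Row route B is strictly dominated by row route C (2>1, 7>5, 7>4); eliminate route B.
Column defend C is strictly dominated by defend A for General Y (1<6, 2<7); eliminate defend C.
Row route A is strictly dominated by row route C (2>1, 7>5); eliminate route A.
Column defend B is strictly dominated by defend A for General Y (2<7); eliminate defend B.
Only (route C, defend A) remains, with payoff 2.

2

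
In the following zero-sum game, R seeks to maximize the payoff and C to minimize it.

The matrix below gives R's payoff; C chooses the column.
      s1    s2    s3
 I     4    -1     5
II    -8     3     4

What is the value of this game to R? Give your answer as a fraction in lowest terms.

Column s3 is strictly dominated by s2 for C (it gives R more in every row).
The remaining 2×2 game on (I, II) × (s1, s2) has no saddle point. Let R play I with probability p; indifference gives 4p − 8(1−p) = −p + 3(1−p), so p = 11/16.
Similarly C's optimal q on s1 is 1/4, and the value is 4·(1/4) + (-1)·(3/4) = 1/4.

1/4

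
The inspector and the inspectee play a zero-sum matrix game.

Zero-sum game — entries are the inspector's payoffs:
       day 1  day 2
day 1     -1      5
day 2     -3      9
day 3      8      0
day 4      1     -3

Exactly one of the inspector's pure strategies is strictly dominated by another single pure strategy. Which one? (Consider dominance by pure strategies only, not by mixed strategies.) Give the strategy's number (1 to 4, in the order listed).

Compare day 4 with day 3: 8 > 1, 0 > -3.
So day 3 strictly dominates day 4 for the inspector; day 4 is strictly dominated.

4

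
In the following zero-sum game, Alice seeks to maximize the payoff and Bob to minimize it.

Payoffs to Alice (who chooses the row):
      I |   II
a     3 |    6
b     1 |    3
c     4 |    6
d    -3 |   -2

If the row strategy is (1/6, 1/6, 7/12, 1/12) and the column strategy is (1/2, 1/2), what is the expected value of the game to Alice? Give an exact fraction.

Against (1/2, 1/2), each row's expected payoff is a: 9/2; b: 2; c: 5; d: -5/2.
Taking the (1/6, 1/6, 7/12, 1/12)-weighted average: (1/6)·(9/2) + (1/6)·(2) + (7/12)·(5) + (1/12)·(-5/2) = 91/24.

91/24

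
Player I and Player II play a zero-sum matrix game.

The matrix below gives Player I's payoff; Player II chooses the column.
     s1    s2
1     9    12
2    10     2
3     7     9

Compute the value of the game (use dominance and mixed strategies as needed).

Row 3 is strictly dominated by row 1, so Player I never plays it.
The remaining 2×2 game on (1, 2) × (s1, s2) has no saddle point. Let Player I play 1 with probability p; indifference gives 9p + 10(1−p) = 12p + 2(1−p), so p = 8/11.
Similarly Player II's optimal q on s1 is 10/11, and the value is 9·(10/11) + (12)·(1/11) = 102/11.

102/11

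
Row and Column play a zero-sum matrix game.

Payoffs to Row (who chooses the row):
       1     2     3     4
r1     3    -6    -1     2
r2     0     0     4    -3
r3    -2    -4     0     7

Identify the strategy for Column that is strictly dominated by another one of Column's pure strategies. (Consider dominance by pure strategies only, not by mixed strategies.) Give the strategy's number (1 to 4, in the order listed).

3

Column prefers columns that give Row less. Compare 3 with 2: -6 < -1, 0 < 4, -4 < 0.
So 2 strictly dominates 3 for Column; 3 is strictly dominated.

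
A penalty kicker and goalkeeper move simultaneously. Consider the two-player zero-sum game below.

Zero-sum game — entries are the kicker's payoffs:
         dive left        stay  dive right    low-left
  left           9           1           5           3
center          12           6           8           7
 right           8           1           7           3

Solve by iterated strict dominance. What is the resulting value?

Row right is strictly dominated by row center (12>8, 6>1, 8>7, 7>3); eliminate right.
Row left is strictly dominated by row center (12>9, 6>1, 8>5, 7>3); eliminate left.
Column dive right is strictly dominated by stay for the goalkeeper (6<8); eliminate dive right.
Column low-left is strictly dominated by stay for the goalkeeper (6<7); eliminate low-left.
Column dive left is strictly dominated by stay for the goalkeeper (6<12); eliminate dive left.
Only (center, stay) remains, with payoff 6.

6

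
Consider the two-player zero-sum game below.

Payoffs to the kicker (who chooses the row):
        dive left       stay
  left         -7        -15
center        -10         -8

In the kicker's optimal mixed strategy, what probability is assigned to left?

Row minima are -15 and -10, so the kicker's maximin is -10; column maxima are -7 and -8, so the goalkeeper's minimax is -8. These differ, so the equilibrium is in mixed strategies.
Let the kicker play left with probability p. The goalkeeper is indifferent when −7p − 10(1−p) = −15p − 8(1−p), giving p = 1/5.

1/5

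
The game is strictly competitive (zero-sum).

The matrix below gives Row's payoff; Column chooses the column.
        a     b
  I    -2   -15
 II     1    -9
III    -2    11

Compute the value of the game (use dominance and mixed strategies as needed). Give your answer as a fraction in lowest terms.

Row I is strictly dominated by row II, so Row never plays it.
The remaining 2×2 game on (II, III) × (a, b) has no saddle point. Let Row play II with probability p; indifference gives p − 2(1−p) = −9p + 11(1−p), so p = 13/23.
Similarly Column's optimal q on a is 20/23, and the value is 1·(20/23) + (-9)·(3/23) = -7/23.

-7/23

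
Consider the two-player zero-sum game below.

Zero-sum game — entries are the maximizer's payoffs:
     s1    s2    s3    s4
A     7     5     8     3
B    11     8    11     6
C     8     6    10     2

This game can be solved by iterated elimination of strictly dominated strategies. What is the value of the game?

6

Column s3 is strictly dominated by s2 for the minimizer (5<8, 8<11, 6<10); eliminate s3.
Column s1 is strictly dominated by s2 for the minimizer (5<7, 8<11, 6<8); eliminate s1.
Column s2 is strictly dominated by s4 for the minimizer (3<5, 6<8, 2<6); eliminate s2.
Row C is strictly dominated by row A (3>2); eliminate C.
Row A is strictly dominated by row B (6>3); eliminate A.
Only (B, s4) remains, with payoff 6.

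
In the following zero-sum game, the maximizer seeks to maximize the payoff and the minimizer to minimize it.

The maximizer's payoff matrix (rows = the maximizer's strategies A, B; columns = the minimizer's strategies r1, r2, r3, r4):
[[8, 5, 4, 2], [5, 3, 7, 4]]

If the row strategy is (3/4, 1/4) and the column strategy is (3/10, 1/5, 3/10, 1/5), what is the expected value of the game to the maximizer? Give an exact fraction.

Against (3/10, 1/5, 3/10, 1/5), each row's expected payoff is A: 5; B: 5.
Taking the (3/4, 1/4)-weighted average: (3/4)·(5) + (1/4)·(5) = 5.

5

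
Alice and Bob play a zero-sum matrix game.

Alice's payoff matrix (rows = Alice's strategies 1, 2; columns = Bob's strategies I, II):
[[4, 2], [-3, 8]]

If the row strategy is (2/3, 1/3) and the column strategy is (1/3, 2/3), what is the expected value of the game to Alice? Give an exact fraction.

29/9

Against (1/3, 2/3), each row's expected payoff is 1: 8/3; 2: 13/3.
Taking the (2/3, 1/3)-weighted average: (2/3)·(8/3) + (1/3)·(13/3) = 29/9.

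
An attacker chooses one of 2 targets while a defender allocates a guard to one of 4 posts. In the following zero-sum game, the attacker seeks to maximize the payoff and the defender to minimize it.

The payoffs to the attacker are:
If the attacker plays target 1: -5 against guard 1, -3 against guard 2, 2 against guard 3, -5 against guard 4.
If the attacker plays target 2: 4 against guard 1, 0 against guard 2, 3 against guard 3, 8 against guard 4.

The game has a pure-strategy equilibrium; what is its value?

0

Row minima: -5, 0 → the attacker's maximin is 0.
Column maxima: 4, 0, 3, 8 → the defender's minimax is 0.
They coincide at (target 2, guard 2), so the value is 0.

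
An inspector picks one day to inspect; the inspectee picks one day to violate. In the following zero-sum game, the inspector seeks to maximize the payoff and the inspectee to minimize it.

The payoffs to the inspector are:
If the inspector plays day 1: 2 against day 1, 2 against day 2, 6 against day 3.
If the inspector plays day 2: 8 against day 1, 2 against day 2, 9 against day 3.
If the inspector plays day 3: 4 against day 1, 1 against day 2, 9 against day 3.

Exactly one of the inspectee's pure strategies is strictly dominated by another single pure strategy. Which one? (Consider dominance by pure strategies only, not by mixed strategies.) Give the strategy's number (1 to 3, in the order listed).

3

The inspectee prefers columns that give the inspector less. Compare day 3 with day 1: 2 < 6, 8 < 9, 4 < 9.
So day 1 strictly dominates day 3 for the inspectee; day 3 is strictly dominated.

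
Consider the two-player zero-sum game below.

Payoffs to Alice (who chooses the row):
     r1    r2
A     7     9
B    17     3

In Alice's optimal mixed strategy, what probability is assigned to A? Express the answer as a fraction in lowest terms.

Row minima are 7 and 3, so Alice's maximin is 7; column maxima are 17 and 9, so Bob's minimax is 9. These differ, so the equilibrium is in mixed strategies.
Let Alice play A with probability p. Bob is indifferent when 7p + 17(1−p) = 9p + 3(1−p), giving p = 7/8.

7/8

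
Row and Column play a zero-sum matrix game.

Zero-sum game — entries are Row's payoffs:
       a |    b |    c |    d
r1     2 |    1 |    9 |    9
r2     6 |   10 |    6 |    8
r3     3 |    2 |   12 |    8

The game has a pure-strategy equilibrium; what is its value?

Row minima: 1, 6, 2 → Row's maximin is 6.
Column maxima: 6, 10, 12, 9 → Column's minimax is 6.
They coincide at (r2, a), so the value is 6.

6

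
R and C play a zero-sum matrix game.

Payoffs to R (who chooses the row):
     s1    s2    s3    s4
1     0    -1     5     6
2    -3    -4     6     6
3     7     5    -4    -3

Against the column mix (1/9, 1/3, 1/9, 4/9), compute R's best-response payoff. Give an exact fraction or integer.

1: (0)·(1/9) + (-1)·(1/3) + (5)·(1/9) + (6)·(4/9) = 26/9.
2: (-3)·(1/9) + (-4)·(1/3) + (6)·(1/9) + (6)·(4/9) = 5/3.
3: (7)·(1/9) + (5)·(1/3) + (-4)·(1/9) + (-3)·(4/9) = 2/3.
The best pure response is 1 with expected payoff 26/9.

26/9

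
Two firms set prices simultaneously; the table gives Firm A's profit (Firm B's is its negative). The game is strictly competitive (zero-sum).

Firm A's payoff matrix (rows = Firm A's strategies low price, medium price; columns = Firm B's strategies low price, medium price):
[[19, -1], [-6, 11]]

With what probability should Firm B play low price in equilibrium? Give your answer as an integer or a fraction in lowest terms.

Row minima are -1 and -6, so Firm A's maximin is -1; column maxima are 19 and 11, so Firm B's minimax is 11. These differ, so the equilibrium is in mixed strategies.
Let Firm B play low price with probability q. Firm A is indifferent when 19q − (1−q) = −6q + 11(1−q), giving q = 12/37.

12/37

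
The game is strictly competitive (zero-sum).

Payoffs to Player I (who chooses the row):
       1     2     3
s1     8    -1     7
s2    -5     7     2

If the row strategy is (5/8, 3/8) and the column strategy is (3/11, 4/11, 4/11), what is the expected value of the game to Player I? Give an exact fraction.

Against (3/11, 4/11, 4/11), each row's expected payoff is s1: 48/11; s2: 21/11.
Taking the (5/8, 3/8)-weighted average: (5/8)·(48/11) + (3/8)·(21/11) = 303/88.

303/88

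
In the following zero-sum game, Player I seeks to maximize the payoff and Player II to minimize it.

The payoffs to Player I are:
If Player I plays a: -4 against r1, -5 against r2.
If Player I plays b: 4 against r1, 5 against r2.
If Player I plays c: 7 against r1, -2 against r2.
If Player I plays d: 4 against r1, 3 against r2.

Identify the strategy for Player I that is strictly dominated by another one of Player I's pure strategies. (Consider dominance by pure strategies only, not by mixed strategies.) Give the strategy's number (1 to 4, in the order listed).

1

Compare a with b: 4 > -4, 5 > -5.
So b strictly dominates a for Player I; a is strictly dominated.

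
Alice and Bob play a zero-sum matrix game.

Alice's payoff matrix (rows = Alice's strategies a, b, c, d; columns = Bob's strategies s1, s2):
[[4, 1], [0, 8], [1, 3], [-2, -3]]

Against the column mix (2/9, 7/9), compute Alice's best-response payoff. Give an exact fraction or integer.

a: (4)·(2/9) + (1)·(7/9) = 5/3.
b: (0)·(2/9) + (8)·(7/9) = 56/9.
c: (1)·(2/9) + (3)·(7/9) = 23/9.
d: (-2)·(2/9) + (-3)·(7/9) = -25/9.
The best pure response is b with expected payoff 56/9.

56/9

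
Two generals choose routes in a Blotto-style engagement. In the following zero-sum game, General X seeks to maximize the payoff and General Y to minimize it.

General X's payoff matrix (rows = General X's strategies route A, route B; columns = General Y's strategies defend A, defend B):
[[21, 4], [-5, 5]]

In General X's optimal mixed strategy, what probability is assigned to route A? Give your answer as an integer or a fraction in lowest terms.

Row minima are 4 and -5, so General X's maximin is 4; column maxima are 21 and 5, so General Y's minimax is 5. These differ, so the equilibrium is in mixed strategies.
Let General X play route A with probability p. General Y is indifferent when 21p − 5(1−p) = 4p + 5(1−p), giving p = 10/27.

10/27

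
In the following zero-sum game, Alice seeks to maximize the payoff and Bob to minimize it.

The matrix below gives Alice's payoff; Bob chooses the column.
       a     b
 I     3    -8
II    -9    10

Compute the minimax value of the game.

Row minima are -8 and -9, so Alice's maximin is -8; column maxima are 3 and 10, so Bob's minimax is 3. These differ, so the equilibrium is in mixed strategies.
Let Alice play I with probability p. Bob is indifferent when 3p − 9(1−p) = −8p + 10(1−p), giving p = 19/30.
Let Bob play a with probability q. Alice is indifferent when 3q − 8(1−q) = −9q + 10(1−q), giving q = 3/5.
The value is 3·(3/5) + (-8)·(2/5) = -7/5.

-7/5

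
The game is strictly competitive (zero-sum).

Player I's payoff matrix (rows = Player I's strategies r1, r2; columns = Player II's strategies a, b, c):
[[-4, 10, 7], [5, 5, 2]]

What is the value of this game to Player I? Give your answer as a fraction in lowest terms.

Column b is strictly dominated by c for Player II (it gives Player I more in every row).
The remaining 2×2 game on (r1, r2) × (a, c) has no saddle point. Let Player I play r1 with probability p; indifference gives −4p + 5(1−p) = 7p + 2(1−p), so p = 3/14.
Similarly Player II's optimal q on a is 5/14, and the value is -4·(5/14) + (7)·(9/14) = 43/14.

43/14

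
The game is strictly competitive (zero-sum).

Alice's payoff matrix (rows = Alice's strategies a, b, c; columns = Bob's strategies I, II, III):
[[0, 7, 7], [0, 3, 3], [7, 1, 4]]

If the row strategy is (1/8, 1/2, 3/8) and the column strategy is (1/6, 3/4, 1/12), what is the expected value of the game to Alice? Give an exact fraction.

Against (1/6, 3/4, 1/12), each row's expected payoff is a: 35/6; b: 5/2; c: 9/4.
Taking the (1/8, 1/2, 3/8)-weighted average: (1/8)·(35/6) + (1/2)·(5/2) + (3/8)·(9/4) = 271/96.

271/96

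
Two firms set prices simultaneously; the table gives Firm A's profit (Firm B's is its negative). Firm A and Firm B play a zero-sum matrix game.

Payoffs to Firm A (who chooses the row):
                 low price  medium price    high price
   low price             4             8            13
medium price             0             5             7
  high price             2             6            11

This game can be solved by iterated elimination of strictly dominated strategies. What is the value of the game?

Row high price is strictly dominated by row low price (4>2, 8>6, 13>11); eliminate high price.
Row medium price is strictly dominated by row low price (4>0, 8>5, 13>7); eliminate medium price.
Column medium price is strictly dominated by low price for Firm B (4<8); eliminate medium price.
Column high price is strictly dominated by low price for Firm B (4<13); eliminate high price.
Only (low price, low price) remains, with payoff 4.

4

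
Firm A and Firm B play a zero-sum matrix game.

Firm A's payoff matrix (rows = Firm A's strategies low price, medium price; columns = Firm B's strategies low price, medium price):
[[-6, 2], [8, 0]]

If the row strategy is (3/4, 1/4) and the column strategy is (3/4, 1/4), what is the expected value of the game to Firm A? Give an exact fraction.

-3/2

Against (3/4, 1/4), each row's expected payoff is low price: -4; medium price: 6.
Taking the (3/4, 1/4)-weighted average: (3/4)·(-4) + (1/4)·(6) = -3/2.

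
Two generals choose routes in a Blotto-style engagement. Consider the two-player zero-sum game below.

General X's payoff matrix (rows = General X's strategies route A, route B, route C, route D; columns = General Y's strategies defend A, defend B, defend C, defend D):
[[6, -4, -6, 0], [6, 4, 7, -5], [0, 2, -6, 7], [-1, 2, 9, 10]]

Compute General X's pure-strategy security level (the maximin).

The worst-case payoff for each row is route A: -6, route B: -5, route C: -6, route D: -1.
The best of these is -1.

-1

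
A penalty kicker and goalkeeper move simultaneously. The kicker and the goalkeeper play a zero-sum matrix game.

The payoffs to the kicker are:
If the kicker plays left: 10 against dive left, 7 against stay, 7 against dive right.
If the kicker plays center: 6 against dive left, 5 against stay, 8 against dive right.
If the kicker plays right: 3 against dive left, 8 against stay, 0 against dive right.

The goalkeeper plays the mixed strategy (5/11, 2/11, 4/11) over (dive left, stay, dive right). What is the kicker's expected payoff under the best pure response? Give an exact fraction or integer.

left: (10)·(5/11) + (7)·(2/11) + (7)·(4/11) = 92/11.
center: (6)·(5/11) + (5)·(2/11) + (8)·(4/11) = 72/11.
right: (3)·(5/11) + (8)·(2/11) + (0)·(4/11) = 31/11.
The best pure response is left with expected payoff 92/11.

92/11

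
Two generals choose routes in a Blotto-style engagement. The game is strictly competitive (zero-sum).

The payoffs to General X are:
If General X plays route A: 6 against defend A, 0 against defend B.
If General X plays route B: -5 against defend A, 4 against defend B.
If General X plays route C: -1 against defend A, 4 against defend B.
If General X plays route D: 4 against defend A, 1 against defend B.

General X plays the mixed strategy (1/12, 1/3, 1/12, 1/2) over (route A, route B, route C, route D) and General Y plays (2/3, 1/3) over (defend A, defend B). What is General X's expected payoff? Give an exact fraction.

11/9

Against (2/3, 1/3), each row's expected payoff is route A: 4; route B: -2; route C: 2/3; route D: 3.
Taking the (1/12, 1/3, 1/12, 1/2)-weighted average: (1/12)·(4) + (1/3)·(-2) + (1/12)·(2/3) + (1/2)·(3) = 11/9.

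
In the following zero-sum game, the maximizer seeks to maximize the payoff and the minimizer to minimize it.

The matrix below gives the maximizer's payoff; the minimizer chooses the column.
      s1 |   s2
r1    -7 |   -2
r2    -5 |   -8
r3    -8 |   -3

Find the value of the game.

-23/4

Row r3 is strictly dominated by row r1, so the maximizer never plays it.
The remaining 2×2 game on (r1, r2) × (s1, s2) has no saddle point. Let the maximizer play r1 with probability p; indifference gives −7p − 5(1−p) = −2p − 8(1−p), so p = 3/8.
Similarly the minimizer's optimal q on s1 is 3/4, and the value is -7·(3/4) + (-2)·(1/4) = -23/4.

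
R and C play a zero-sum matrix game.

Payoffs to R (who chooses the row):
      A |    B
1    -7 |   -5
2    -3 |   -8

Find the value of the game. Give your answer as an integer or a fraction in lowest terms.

-41/7

Row minima are -7 and -8, so R's maximin is -7; column maxima are -3 and -5, so C's minimax is -5. These differ, so the equilibrium is in mixed strategies.
Let R play 1 with probability p. C is indifferent when −7p − 3(1−p) = −5p − 8(1−p), giving p = 5/7.
Let C play A with probability q. R is indifferent when −7q − 5(1−q) = −3q − 8(1−q), giving q = 3/7.
The value is -7·(3/7) + (-5)·(4/7) = -41/7.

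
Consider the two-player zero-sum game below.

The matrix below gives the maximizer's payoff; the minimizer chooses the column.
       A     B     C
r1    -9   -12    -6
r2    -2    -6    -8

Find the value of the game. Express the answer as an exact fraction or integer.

Column A is strictly dominated by B for the minimizer (it gives the maximizer more in every row).
The remaining 2×2 game on (r1, r2) × (B, C) has no saddle point. Let the maximizer play r1 with probability p; indifference gives −12p − 6(1−p) = −6p − 8(1−p), so p = 1/4.
Similarly the minimizer's optimal q on B is 1/4, and the value is -12·(1/4) + (-6)·(3/4) = -15/2.

-15/2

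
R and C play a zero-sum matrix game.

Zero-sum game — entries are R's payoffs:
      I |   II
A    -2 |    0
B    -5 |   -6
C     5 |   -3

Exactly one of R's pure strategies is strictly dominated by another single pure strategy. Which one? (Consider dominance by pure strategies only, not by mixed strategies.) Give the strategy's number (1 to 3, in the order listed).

Compare B with A: -2 > -5, 0 > -6.
So A strictly dominates B for R; B is strictly dominated.

2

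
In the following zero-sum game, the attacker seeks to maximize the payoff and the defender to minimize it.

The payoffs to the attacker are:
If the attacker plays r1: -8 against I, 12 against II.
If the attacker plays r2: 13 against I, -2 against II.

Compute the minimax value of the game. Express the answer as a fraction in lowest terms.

Row minima are -8 and -2, so the attacker's maximin is -2; column maxima are 13 and 12, so the defender's minimax is 12. These differ, so the equilibrium is in mixed strategies.
Let the attacker play r1 with probability p. The defender is indifferent when −8p + 13(1−p) = 12p − 2(1−p), giving p = 3/7.
Let the defender play I with probability q. The attacker is indifferent when −8q + 12(1−q) = 13q − 2(1−q), giving q = 2/5.
The value is -8·(2/5) + (12)·(3/5) = 4.

4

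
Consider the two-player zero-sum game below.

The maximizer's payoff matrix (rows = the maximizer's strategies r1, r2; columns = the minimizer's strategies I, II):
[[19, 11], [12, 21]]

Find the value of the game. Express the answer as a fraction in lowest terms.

Row minima are 11 and 12, so the maximizer's maximin is 12; column maxima are 19 and 21, so the minimizer's minimax is 19. These differ, so the equilibrium is in mixed strategies.
Let the maximizer play r1 with probability p. The minimizer is indifferent when 19p + 12(1−p) = 11p + 21(1−p), giving p = 9/17.
Let the minimizer play I with probability q. The maximizer is indifferent when 19q + 11(1−q) = 12q + 21(1−q), giving q = 10/17.
The value is 19·(10/17) + (11)·(7/17) = 267/17.

267/17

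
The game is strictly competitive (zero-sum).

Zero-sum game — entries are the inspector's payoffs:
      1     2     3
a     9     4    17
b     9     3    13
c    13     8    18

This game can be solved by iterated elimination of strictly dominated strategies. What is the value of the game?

8

Row a is strictly dominated by row c (13>9, 8>4, 18>17); eliminate a.
Row b is strictly dominated by row c (13>9, 8>3, 18>13); eliminate b.
Column 1 is strictly dominated by 2 for the inspectee (8<13); eliminate 1.
Column 3 is strictly dominated by 2 for the inspectee (8<18); eliminate 3.
Only (c, 2) remains, with payoff 8.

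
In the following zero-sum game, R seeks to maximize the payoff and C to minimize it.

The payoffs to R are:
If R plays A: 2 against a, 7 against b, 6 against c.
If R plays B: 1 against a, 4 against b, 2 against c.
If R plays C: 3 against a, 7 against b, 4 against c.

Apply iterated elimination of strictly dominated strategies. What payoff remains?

Row B is strictly dominated by row A (2>1, 7>4, 6>2); eliminate B.
Column b is strictly dominated by a for C (2<7, 3<7); eliminate b.
Column c is strictly dominated by a for C (2<6, 3<4); eliminate c.
Row A is strictly dominated by row C (3>2); eliminate A.
Only (C, a) remains, with payoff 3.

3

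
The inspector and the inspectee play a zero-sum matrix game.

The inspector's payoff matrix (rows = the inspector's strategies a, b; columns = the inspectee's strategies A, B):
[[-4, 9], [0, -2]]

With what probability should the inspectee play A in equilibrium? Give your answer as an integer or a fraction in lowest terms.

Row minima are -4 and -2, so the inspector's maximin is -2; column maxima are 0 and 9, so the inspectee's minimax is 0. These differ, so the equilibrium is in mixed strategies.
Let the inspectee play A with probability q. The inspector is indifferent when −4q + 9(1−q) = −2(1−q), giving q = 11/15.

11/15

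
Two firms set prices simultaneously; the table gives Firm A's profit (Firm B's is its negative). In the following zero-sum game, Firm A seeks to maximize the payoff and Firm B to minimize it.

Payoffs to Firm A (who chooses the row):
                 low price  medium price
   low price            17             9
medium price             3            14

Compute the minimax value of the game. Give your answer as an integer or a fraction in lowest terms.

211/19

Row minima are 9 and 3, so Firm A's maximin is 9; column maxima are 17 and 14, so Firm B's minimax is 14. These differ, so the equilibrium is in mixed strategies.
Let Firm A play low price with probability p. Firm B is indifferent when 17p + 3(1−p) = 9p + 14(1−p), giving p = 11/19.
Let Firm B play low price with probability q. Firm A is indifferent when 17q + 9(1−q) = 3q + 14(1−q), giving q = 5/19.
The value is 17·(5/19) + (9)·(14/19) = 211/19.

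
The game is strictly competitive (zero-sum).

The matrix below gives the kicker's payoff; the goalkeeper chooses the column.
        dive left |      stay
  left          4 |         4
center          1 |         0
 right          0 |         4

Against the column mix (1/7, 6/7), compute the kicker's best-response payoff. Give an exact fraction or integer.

4

left: (4)·(1/7) + (4)·(6/7) = 4.
center: (1)·(1/7) + (0)·(6/7) = 1/7.
right: (0)·(1/7) + (4)·(6/7) = 24/7.
The best pure response is left with expected payoff 4.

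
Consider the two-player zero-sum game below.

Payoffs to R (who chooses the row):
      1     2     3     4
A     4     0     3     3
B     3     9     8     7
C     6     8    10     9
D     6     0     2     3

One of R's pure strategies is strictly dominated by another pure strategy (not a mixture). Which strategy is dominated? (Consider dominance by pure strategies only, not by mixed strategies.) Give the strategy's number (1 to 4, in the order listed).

1

Compare A with C: 6 > 4, 8 > 0, 10 > 3, 9 > 3.
So C strictly dominates A for R; A is strictly dominated.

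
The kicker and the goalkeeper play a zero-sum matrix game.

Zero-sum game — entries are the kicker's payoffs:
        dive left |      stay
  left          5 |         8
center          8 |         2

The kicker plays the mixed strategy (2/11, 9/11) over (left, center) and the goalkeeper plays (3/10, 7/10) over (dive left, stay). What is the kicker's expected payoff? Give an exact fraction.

Against (3/10, 7/10), each row's expected payoff is left: 71/10; center: 19/5.
Taking the (2/11, 9/11)-weighted average: (2/11)·(71/10) + (9/11)·(19/5) = 22/5.

22/5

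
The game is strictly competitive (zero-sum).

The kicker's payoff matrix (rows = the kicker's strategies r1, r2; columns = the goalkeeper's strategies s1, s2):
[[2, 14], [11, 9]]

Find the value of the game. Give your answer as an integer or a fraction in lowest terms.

68/7

Row minima are 2 and 9, so the kicker's maximin is 9; column maxima are 11 and 14, so the goalkeeper's minimax is 11. These differ, so the equilibrium is in mixed strategies.
Let the kicker play r1 with probability p. The goalkeeper is indifferent when 2p + 11(1−p) = 14p + 9(1−p), giving p = 1/7.
Let the goalkeeper play s1 with probability q. The kicker is indifferent when 2q + 14(1−q) = 11q + 9(1−q), giving q = 5/14.
The value is 2·(5/14) + (14)·(9/14) = 68/7.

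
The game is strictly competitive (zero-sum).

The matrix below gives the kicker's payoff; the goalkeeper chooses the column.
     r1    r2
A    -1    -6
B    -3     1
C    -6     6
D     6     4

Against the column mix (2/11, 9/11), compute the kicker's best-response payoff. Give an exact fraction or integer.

48/11

A: (-1)·(2/11) + (-6)·(9/11) = -56/11.
B: (-3)·(2/11) + (1)·(9/11) = 3/11.
C: (-6)·(2/11) + (6)·(9/11) = 42/11.
D: (6)·(2/11) + (4)·(9/11) = 48/11.
The best pure response is D with expected payoff 48/11.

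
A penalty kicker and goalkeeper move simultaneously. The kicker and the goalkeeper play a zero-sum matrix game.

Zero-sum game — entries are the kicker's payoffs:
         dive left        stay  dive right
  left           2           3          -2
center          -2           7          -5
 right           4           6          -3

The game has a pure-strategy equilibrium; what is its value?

-2

Row minima: -2, -5, -3 → the kicker's maximin is -2.
Column maxima: 4, 7, -2 → the goalkeeper's minimax is -2.
They coincide at (left, dive right), so the value is -2.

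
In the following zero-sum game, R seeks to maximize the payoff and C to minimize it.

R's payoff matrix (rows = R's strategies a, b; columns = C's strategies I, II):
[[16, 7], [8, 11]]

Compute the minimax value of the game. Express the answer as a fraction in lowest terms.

10

Row minima are 7 and 8, so R's maximin is 8; column maxima are 16 and 11, so C's minimax is 11. These differ, so the equilibrium is in mixed strategies.
Let R play a with probability p. C is indifferent when 16p + 8(1−p) = 7p + 11(1−p), giving p = 1/4.
Let C play I with probability q. R is indifferent when 16q + 7(1−q) = 8q + 11(1−q), giving q = 1/3.
The value is 16·(1/3) + (7)·(2/3) = 10.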